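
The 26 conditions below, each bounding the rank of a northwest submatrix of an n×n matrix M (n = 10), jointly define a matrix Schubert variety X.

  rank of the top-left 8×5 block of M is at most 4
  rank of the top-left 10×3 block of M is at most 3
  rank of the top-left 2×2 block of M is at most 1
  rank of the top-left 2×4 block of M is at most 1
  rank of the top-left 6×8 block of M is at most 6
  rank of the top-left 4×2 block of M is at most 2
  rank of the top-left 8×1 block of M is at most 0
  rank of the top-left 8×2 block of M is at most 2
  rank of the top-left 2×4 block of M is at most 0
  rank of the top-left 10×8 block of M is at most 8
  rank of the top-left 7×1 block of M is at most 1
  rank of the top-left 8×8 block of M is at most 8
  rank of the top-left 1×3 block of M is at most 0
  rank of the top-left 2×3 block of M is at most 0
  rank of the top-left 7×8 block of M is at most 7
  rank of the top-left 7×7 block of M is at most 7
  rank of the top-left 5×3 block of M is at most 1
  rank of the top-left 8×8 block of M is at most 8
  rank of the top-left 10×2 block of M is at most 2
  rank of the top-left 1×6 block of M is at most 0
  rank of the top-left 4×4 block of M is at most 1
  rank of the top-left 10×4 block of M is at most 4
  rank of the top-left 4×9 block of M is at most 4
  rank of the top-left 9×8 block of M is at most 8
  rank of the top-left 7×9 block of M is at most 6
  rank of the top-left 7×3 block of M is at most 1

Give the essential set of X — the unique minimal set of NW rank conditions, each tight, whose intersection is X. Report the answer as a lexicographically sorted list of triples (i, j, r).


Computing R[i][j] = min implied NW-rank bound (n=10, 26 conditions):

  R[1]: 0, 0, 0, 0, 0, 0, 1, 1, 1, 1
  R[2]: 0, 0, 0, 0, 1, 1, 2, 2, 2, 2
  R[3]: 0, 1, 1, 1, 2, 2, 3, 3, 3, 3
  R[4]: 0, 1, 1, 1, 2, 3, 4, 4, 4, 4
  R[5]: 0, 1, 1, 2, 3, 4, 5, 5, 5, 5
  R[6]: 0, 1, 1, 2, 3, 4, 5, 6, 6, 6
  R[7]: 0, 1, 1, 2, 3, 4, 5, 6, 6, 7
  R[8]: 0, 1, 2, 3, 4, 5, 6, 7, 7, 8
  R[9]: 1, 2, 3, 4, 5, 6, 7, 8, 8, 9
  R[10]: 1, 2, 3, 4, 5, 6, 7, 8, 9, 10

reading off 1-entries of Δ²R: w = (7, 5, 2, 6, 4, 8, 10, 3, 1, 9).

D(w) has 22 cells with 6 SE-corners; essential set:

[(1, 6, 0), (2, 4, 0), (4, 4, 1), (7, 3, 1), (7, 9, 6), (8, 1, 0)]


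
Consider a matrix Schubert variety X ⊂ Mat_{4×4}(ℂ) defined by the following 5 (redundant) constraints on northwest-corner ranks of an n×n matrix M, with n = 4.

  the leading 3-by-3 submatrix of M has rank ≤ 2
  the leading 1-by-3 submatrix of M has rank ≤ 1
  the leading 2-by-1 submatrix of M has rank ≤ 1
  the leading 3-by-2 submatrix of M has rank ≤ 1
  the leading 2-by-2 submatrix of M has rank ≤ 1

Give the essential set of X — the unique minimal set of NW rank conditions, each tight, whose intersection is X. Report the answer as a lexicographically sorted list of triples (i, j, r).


Computing R[i][j] = min implied NW-rank bound (n=4, 5 conditions):

  row 1: 1, 1, 1, 1
  row 2: 1, 1, 2, 2
  row 3: 1, 1, 2, 3
  row 4: 1, 2, 3, 4

so w = (1, 3, 4, 2).

1 SE-corner of the 2-cell Rothe diagram gives Ess(w):

[(3, 2, 1)]


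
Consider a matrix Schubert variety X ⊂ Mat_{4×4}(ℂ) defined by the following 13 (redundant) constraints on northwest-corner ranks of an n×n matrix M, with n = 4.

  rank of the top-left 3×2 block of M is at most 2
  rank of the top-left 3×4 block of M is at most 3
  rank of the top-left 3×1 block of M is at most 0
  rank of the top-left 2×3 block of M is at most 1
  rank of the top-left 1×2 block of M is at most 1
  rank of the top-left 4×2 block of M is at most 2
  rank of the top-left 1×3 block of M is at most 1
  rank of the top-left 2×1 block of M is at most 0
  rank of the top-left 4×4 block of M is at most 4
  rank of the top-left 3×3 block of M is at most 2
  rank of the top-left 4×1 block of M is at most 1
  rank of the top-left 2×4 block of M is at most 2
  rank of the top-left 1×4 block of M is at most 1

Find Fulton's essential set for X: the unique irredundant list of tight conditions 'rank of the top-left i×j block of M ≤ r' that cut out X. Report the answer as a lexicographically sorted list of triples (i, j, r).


The tightest implied rank at each (i,j), from the 13 conditions:

  row 1: 0 1 1 1
  row 2: 0 1 1 2
  row 3: 0 1 2 3
  row 4: 1 2 3 4

giving w = (2, 4, 3, 1) via Δ²R.

2 SE-corners of the 4-cell Rothe diagram give Ess(w):

[(2, 3, 1), (3, 1, 0)]


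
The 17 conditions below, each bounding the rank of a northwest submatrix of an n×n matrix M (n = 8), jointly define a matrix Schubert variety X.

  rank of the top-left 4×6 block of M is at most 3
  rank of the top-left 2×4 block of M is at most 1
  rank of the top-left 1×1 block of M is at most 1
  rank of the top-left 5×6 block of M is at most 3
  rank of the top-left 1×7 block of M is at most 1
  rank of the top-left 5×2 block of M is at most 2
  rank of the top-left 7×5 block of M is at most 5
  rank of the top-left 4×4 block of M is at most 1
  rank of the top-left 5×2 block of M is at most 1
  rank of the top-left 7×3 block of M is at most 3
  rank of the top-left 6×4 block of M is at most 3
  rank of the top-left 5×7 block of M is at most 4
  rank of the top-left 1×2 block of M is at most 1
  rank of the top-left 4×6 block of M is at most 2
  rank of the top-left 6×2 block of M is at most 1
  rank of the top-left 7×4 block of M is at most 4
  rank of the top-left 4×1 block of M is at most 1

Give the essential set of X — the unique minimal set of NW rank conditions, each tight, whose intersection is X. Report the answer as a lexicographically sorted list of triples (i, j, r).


The tightest implied rank at each (i,j), from the 17 conditions:

  R[1]: 1 | 1 | 1 | 1 | 1 | 1 | 1 | 1
  R[2]: 1 | 1 | 1 | 1 | 2 | 2 | 2 | 2
  R[3]: 1 | 1 | 1 | 1 | 2 | 2 | 3 | 3
  R[4]: 1 | 1 | 1 | 1 | 2 | 2 | 3 | 4
  R[5]: 1 | 1 | 2 | 2 | 3 | 3 | 4 | 5
  R[6]: 1 | 1 | 2 | 3 | 4 | 4 | 5 | 6
  R[7]: 1 | 2 | 3 | 4 | 5 | 5 | 6 | 7
  R[8]: 1 | 2 | 3 | 4 | 5 | 6 | 7 | 8

second differences of R give the permutation w = (1, 5, 7, 8, 3, 4, 2, 6).

ℓ(w)=13; the 3 essential cells (i,j,r):

[(4, 4, 1), (4, 6, 2), (6, 2, 1)]


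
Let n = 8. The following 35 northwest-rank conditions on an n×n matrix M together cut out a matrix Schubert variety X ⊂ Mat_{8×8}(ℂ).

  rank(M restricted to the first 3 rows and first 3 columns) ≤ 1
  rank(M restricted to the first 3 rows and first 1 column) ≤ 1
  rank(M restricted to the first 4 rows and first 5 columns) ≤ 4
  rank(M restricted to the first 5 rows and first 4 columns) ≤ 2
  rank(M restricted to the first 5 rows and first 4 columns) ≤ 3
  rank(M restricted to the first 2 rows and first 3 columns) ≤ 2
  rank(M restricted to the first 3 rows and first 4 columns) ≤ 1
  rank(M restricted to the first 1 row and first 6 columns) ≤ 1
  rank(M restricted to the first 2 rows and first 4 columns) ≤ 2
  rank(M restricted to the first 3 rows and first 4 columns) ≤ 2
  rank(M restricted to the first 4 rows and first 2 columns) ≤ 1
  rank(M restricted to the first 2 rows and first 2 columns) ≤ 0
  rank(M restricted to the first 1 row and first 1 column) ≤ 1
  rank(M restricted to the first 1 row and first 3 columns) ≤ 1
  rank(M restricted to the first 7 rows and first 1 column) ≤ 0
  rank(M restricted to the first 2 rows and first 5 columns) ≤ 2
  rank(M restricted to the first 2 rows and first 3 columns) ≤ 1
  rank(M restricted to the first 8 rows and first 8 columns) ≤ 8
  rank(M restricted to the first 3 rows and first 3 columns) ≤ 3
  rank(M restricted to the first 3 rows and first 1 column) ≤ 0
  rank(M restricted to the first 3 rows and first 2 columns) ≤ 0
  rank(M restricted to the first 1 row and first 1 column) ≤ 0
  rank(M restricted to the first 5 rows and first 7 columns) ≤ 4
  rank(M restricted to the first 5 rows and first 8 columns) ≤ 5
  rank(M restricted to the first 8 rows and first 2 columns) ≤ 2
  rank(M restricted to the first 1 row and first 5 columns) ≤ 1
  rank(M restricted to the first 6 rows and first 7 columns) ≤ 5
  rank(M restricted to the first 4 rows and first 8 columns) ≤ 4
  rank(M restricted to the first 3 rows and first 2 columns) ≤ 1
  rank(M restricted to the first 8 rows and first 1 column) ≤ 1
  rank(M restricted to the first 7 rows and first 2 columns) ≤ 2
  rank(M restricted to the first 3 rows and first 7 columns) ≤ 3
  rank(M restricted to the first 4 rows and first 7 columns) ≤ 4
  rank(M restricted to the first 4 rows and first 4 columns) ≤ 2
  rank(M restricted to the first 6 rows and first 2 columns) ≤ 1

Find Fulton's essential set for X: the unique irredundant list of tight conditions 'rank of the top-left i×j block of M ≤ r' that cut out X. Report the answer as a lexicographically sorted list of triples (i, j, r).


The tightest implied rank at each (i,j), from the 35 conditions:

  R[1]: 0, 0, 1, 1, 1, 1, 1, 1
  R[2]: 0, 0, 1, 1, 2, 2, 2, 2
  R[3]: 0, 0, 1, 1, 2, 3, 3, 3
  R[4]: 0, 1, 2, 2, 3, 4, 4, 4
  R[5]: 0, 1, 2, 2, 3, 4, 4, 5
  R[6]: 0, 1, 2, 3, 4, 5, 5, 6
  R[7]: 0, 1, 2, 3, 4, 5, 6, 7
  R[8]: 1, 2, 3, 4, 5, 6, 7, 8

reading off 1-entries of Δ²R: w = (3, 5, 6, 2, 8, 4, 7, 1).

|D(w)|=14, |Ess(w)|=5:

[(3, 2, 0), (3, 4, 1), (5, 4, 2), (5, 7, 4), (7, 1, 0)]


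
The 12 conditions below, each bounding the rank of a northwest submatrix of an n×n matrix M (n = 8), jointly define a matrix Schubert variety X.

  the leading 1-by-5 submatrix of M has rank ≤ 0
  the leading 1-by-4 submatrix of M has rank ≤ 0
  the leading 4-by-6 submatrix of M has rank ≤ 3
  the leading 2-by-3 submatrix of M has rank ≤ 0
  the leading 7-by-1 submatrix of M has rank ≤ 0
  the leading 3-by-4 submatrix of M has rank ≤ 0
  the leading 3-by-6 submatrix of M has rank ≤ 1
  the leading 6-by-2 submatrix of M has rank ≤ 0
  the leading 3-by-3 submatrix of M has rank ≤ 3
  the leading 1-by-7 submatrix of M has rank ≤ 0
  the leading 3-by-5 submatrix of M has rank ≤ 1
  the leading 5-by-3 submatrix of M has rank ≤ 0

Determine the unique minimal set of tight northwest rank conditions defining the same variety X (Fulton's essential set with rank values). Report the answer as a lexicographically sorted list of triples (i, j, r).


Propagating the 12 rank bounds to every northwest block:

  R[1]: 0, 0, 0, 0, 0, 0, 0, 1
  R[2]: 0, 0, 0, 0, 1, 1, 1, 2
  R[3]: 0, 0, 0, 0, 1, 1, 2, 3
  R[4]: 0, 0, 0, 1, 2, 2, 3, 4
  R[5]: 0, 0, 0, 1, 2, 3, 4, 5
  R[6]: 0, 0, 1, 2, 3, 4, 5, 6
  R[7]: 0, 1, 2, 3, 4, 5, 6, 7
  R[8]: 1, 2, 3, 4, 5, 6, 7, 8

second differences of R give the permutation w = (8, 5, 7, 4, 6, 3, 2, 1).

|D(w)|=25, |Ess(w)|=6:

[(1, 7, 0), (3, 4, 0), (3, 6, 1), (5, 3, 0), (6, 2, 0), (7, 1, 0)]


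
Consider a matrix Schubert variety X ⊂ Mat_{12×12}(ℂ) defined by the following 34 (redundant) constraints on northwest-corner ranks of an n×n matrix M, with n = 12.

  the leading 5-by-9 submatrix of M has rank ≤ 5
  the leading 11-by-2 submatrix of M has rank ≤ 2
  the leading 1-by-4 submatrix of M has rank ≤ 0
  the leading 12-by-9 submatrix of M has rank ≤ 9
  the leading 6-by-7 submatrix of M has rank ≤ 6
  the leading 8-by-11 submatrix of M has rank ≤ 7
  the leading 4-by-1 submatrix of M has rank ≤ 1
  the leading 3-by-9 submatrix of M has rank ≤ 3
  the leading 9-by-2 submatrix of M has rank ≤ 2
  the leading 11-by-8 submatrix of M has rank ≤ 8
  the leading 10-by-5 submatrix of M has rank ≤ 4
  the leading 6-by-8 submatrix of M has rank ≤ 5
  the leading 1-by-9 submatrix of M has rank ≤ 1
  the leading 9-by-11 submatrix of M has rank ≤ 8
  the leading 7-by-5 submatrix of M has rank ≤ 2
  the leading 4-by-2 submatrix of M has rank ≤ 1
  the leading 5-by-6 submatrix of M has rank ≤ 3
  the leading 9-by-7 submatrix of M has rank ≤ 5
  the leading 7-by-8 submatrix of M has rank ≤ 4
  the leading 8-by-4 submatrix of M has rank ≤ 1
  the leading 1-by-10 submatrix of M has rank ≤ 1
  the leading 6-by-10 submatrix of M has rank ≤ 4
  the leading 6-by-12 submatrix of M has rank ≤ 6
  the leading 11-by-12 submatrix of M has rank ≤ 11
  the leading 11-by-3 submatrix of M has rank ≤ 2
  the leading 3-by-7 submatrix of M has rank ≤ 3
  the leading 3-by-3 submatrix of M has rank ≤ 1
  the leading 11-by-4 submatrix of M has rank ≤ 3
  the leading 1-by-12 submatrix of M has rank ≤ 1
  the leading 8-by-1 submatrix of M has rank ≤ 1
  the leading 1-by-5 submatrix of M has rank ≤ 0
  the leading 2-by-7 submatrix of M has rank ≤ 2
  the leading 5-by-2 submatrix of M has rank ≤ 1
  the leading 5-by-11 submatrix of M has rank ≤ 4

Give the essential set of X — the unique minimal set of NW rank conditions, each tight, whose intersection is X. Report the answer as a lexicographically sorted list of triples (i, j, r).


The tightest implied rank at each (i,j), from the 34 conditions:

  i=1: 0, 0, 0, 0, 0, 1, 1, 1, 1, 1, 1, 1
  i=2: 1, 1, 1, 1, 1, 2, 2, 2, 2, 2, 2, 2
  i=3: 1, 1, 1, 1, 2, 3, 3, 3, 3, 3, 3, 3
  i=4: 1, 1, 1, 1, 2, 3, 4, 4, 4, 4, 4, 4
  i=5: 1, 1, 1, 1, 2, 3, 4, 4, 4, 4, 4, 5
  i=6: 1, 1, 1, 1, 2, 3, 4, 4, 4, 4, 5, 6
  i=7: 1, 1, 1, 1, 2, 3, 4, 4, 5, 5, 6, 7
  i=8: 1, 1, 1, 1, 2, 3, 4, 5, 6, 6, 7, 8
  i=9: 1, 2, 2, 2, 3, 4, 5, 6, 7, 7, 8, 9
  i=10: 1, 2, 2, 3, 4, 5, 6, 7, 8, 8, 9, 10
  i=11: 1, 2, 2, 3, 4, 5, 6, 7, 8, 9, 10, 11
  i=12: 1, 2, 3, 4, 5, 6, 7, 8, 9, 10, 11, 12

so w = (6, 1, 5, 7, 12, 11, 9, 8, 2, 4, 10, 3).

Rothe diagram D(w) (33 cells), 6 SE-corners (essential conditions):

[(1, 5, 0), (5, 11, 4), (6, 10, 4), (7, 8, 4), (8, 4, 1), (11, 3, 2)]


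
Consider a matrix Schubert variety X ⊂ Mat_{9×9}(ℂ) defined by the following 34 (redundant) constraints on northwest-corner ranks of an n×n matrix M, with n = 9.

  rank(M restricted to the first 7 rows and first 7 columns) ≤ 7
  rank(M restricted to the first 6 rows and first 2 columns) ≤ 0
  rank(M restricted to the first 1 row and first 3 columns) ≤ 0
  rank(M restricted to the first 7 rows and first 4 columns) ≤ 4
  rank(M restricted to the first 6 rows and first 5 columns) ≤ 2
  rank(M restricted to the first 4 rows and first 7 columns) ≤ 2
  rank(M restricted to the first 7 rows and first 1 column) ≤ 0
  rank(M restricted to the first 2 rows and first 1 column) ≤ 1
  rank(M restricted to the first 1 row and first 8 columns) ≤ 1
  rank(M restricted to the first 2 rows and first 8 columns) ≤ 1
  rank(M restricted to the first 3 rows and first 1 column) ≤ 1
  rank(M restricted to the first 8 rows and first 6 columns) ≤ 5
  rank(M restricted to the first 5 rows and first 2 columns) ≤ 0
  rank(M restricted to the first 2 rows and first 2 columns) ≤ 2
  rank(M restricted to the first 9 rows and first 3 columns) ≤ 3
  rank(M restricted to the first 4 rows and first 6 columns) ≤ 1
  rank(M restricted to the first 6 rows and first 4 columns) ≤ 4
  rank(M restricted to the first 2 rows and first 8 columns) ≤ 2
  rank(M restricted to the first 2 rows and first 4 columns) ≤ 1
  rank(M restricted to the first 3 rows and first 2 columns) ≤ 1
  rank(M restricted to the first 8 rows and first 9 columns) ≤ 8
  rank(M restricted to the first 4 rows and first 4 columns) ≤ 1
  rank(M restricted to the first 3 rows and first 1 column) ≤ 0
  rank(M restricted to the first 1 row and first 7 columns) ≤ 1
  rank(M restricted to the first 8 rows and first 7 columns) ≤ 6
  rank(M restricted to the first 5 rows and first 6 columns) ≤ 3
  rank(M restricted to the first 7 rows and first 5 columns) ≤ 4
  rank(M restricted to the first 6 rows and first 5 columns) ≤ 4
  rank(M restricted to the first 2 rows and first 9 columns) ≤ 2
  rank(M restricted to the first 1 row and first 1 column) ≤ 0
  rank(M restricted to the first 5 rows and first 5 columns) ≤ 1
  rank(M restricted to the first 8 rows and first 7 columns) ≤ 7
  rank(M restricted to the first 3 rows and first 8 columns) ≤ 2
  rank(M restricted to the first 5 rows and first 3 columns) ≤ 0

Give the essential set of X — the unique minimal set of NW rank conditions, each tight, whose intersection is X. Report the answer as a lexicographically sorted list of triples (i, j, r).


Computing R[i][j] = min implied NW-rank bound (n=9, 34 conditions):

  row 1: 0 0 0 1 1 1 1 1 1
  row 2: 0 0 0 1 1 1 1 1 2
  row 3: 0 0 0 1 1 1 2 2 3
  row 4: 0 0 0 1 1 1 2 3 4
  row 5: 0 0 0 1 1 2 3 4 5
  row 6: 0 0 1 2 2 3 4 5 6
  row 7: 0 1 2 3 3 4 5 6 7
  row 8: 1 2 3 4 4 5 6 7 8
  row 9: 1 2 3 4 5 6 7 8 9

reading off 1-entries of Δ²R: w = (4, 9, 7, 8, 6, 3, 2, 1, 5).

6 SE-corners of the 27-cell Rothe diagram give Ess(w):

[(2, 8, 1), (4, 6, 1), (5, 3, 0), (5, 5, 1), (6, 2, 0), (7, 1, 0)]


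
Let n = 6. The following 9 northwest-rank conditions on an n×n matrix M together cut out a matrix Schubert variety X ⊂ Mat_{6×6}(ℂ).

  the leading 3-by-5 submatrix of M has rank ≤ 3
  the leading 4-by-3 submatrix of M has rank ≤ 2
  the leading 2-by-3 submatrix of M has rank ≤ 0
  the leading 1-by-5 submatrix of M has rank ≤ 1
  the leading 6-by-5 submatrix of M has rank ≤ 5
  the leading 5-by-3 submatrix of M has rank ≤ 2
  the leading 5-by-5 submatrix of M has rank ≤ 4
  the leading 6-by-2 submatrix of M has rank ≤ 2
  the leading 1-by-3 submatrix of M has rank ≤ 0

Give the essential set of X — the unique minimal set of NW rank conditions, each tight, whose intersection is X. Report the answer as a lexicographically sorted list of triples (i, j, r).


Recovering R(i,j) via the rank-extension bound from the 9 conditions:

  i=1: 0  0  0  1  1  1
  i=2: 0  0  0  1  2  2
  i=3: 1  1  1  2  3  3
  i=4: 1  2  2  3  4  4
  i=5: 1  2  2  3  4  5
  i=6: 1  2  3  4  5  6

hence w(1..6) = (4, 5, 1, 2, 6, 3).

Rothe diagram D(w) (7 cells), 2 SE-corners (essential conditions):

[(2, 3, 0), (5, 3, 2)]


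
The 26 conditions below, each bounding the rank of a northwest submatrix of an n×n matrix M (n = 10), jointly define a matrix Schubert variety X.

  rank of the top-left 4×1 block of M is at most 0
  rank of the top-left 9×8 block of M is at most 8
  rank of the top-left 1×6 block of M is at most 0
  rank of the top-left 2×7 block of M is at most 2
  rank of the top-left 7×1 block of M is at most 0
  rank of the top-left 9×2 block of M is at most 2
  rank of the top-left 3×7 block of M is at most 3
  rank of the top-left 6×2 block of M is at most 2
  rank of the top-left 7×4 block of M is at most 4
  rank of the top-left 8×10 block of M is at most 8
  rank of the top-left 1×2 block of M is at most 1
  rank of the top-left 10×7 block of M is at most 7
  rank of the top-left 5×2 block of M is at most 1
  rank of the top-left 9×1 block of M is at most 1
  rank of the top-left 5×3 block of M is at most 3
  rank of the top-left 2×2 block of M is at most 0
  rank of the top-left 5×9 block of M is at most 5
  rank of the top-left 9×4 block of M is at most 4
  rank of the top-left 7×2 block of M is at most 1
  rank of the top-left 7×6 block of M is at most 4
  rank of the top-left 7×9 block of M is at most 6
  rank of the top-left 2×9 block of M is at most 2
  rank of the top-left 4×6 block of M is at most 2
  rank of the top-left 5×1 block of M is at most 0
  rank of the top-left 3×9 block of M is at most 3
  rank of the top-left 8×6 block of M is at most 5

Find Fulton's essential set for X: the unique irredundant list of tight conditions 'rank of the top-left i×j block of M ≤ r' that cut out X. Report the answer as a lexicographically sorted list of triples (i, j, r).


Rank table r_w(10×10) implied by the 26 constraints:

  R[1]: 0, 0, 0, 0, 0, 0, 1, 1, 1, 1
  R[2]: 0, 0, 1, 1, 1, 1, 2, 2, 2, 2
  R[3]: 0, 1, 2, 2, 2, 2, 3, 3, 3, 3
  R[4]: 0, 1, 2, 2, 2, 2, 3, 4, 4, 4
  R[5]: 0, 1, 2, 3, 3, 3, 4, 5, 5, 5
  R[6]: 0, 1, 2, 3, 4, 4, 5, 6, 6, 6
  R[7]: 0, 1, 2, 3, 4, 4, 5, 6, 6, 7
  R[8]: 1, 2, 3, 4, 5, 5, 6, 7, 7, 8
  R[9]: 1, 2, 3, 4, 5, 6, 7, 8, 8, 9
  R[10]: 1, 2, 3, 4, 5, 6, 7, 8, 9, 10

reading off 1-entries of Δ²R: w = (7, 3, 2, 8, 4, 5, 10, 1, 6, 9).

D(w) has 18 cells with 6 SE-corners; essential set:

[(1, 6, 0), (2, 2, 0), (4, 6, 2), (7, 1, 0), (7, 6, 4), (7, 9, 6)]


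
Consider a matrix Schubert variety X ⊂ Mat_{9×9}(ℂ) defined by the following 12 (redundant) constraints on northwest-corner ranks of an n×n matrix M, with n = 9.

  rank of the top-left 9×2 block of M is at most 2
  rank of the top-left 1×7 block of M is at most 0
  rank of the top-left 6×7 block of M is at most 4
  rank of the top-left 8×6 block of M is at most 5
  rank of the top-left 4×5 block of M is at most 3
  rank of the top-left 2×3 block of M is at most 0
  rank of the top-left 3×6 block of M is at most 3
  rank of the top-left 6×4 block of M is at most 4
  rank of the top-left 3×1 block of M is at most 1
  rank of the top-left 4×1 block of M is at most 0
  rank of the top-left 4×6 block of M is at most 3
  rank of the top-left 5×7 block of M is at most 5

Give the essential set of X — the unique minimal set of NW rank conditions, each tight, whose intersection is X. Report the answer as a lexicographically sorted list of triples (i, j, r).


Reconstructing r_w from the 12 given conditions:

  R[1]: 0  0  0  0  0  0  0  1  1
  R[2]: 0  0  0  1  1  1  1  2  2
  R[3]: 0  1  1  2  2  2  2  3  3
  R[4]: 0  1  2  3  3  3  3  4  4
  R[5]: 1  2  3  4  4  4  4  5  5
  R[6]: 1  2  3  4  4  4  4  5  6
  R[7]: 1  2  3  4  5  5  5  6  7
  R[8]: 1  2  3  4  5  5  6  7  8
  R[9]: 1  2  3  4  5  6  7  8  9

giving w = (8, 4, 2, 3, 1, 9, 5, 7, 6) via Δ²R.

5 SE-corners of the 16-cell Rothe diagram give Ess(w):

[(1, 7, 0), (2, 3, 0), (4, 1, 0), (6, 7, 4), (8, 6, 5)]


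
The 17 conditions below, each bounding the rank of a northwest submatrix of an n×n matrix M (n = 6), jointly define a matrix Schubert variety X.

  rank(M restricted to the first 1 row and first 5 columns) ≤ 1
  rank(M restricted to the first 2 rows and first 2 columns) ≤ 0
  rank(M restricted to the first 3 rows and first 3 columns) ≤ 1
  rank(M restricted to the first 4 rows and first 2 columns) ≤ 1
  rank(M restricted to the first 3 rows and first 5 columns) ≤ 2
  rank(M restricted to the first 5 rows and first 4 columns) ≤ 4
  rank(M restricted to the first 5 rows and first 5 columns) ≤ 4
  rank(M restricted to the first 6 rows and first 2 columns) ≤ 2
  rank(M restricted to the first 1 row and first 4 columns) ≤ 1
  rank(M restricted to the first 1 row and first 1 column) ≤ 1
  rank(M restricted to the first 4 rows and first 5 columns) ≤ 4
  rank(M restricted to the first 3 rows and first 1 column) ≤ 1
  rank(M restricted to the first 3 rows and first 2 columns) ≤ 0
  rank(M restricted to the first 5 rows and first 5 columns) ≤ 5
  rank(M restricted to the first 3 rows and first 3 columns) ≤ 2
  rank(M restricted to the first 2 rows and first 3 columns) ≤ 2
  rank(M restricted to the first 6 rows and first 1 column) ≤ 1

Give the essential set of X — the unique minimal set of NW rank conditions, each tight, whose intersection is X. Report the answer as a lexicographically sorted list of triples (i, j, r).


Propagating the 17 rank bounds to every northwest block:

  0, 0, 1, 1, 1, 1
  0, 0, 1, 2, 2, 2
  0, 0, 1, 2, 2, 3
  1, 1, 2, 3, 3, 4
  1, 2, 3, 4, 4, 5
  1, 2, 3, 4, 5, 6

the unique w with this rank table is (3, 4, 6, 1, 2, 5).

Rothe diagram D(w) (7 cells), 2 SE-corners (essential conditions):

[(3, 2, 0), (3, 5, 2)]


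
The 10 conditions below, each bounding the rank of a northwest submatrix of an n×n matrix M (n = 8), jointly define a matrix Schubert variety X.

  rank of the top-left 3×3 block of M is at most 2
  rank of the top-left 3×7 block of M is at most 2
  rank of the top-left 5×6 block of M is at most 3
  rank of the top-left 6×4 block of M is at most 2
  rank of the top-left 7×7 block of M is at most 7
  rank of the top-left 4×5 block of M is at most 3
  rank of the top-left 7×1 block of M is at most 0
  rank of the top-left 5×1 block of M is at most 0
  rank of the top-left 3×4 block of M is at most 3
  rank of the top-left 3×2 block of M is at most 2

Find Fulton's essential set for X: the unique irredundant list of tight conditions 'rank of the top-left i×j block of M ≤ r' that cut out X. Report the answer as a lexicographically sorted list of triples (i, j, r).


Recovering R(i,j) via the rank-extension bound from the 10 conditions:

  row 1: 0, 1, 1, 1, 1, 1, 1, 1
  row 2: 0, 1, 2, 2, 2, 2, 2, 2
  row 3: 0, 1, 2, 2, 2, 2, 2, 3
  row 4: 0, 1, 2, 2, 3, 3, 3, 4
  row 5: 0, 1, 2, 2, 3, 3, 4, 5
  row 6: 0, 1, 2, 2, 3, 4, 5, 6
  row 7: 0, 1, 2, 3, 4, 5, 6, 7
  row 8: 1, 2, 3, 4, 5, 6, 7, 8

hence w(1..8) = (2, 3, 8, 5, 7, 6, 4, 1).

|D(w)|=15, |Ess(w)|=4:

[(3, 7, 2), (5, 6, 3), (6, 4, 2), (7, 1, 0)]


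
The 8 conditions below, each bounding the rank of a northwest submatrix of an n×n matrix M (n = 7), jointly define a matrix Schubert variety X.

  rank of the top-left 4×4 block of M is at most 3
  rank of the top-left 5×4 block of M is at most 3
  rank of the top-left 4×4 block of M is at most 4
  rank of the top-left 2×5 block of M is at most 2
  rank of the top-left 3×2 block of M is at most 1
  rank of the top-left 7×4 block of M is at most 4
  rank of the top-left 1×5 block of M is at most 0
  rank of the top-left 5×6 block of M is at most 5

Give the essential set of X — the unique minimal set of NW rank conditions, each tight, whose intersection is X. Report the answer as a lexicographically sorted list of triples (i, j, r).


The tightest implied rank at each (i,j), from the 8 conditions:

  row 1: 0  0  0  0  0  1  1
  row 2: 1  1  1  1  1  2  2
  row 3: 1  1  2  2  2  3  3
  row 4: 1  2  3  3  3  4  4
  row 5: 1  2  3  3  4  5  5
  row 6: 1  2  3  4  5  6  6
  row 7: 1  2  3  4  5  6  7

hence w(1..7) = (6, 1, 3, 2, 5, 4, 7).

Rothe diagram D(w) (7 cells), 3 SE-corners (essential conditions):

[(1, 5, 0), (3, 2, 1), (5, 4, 3)]


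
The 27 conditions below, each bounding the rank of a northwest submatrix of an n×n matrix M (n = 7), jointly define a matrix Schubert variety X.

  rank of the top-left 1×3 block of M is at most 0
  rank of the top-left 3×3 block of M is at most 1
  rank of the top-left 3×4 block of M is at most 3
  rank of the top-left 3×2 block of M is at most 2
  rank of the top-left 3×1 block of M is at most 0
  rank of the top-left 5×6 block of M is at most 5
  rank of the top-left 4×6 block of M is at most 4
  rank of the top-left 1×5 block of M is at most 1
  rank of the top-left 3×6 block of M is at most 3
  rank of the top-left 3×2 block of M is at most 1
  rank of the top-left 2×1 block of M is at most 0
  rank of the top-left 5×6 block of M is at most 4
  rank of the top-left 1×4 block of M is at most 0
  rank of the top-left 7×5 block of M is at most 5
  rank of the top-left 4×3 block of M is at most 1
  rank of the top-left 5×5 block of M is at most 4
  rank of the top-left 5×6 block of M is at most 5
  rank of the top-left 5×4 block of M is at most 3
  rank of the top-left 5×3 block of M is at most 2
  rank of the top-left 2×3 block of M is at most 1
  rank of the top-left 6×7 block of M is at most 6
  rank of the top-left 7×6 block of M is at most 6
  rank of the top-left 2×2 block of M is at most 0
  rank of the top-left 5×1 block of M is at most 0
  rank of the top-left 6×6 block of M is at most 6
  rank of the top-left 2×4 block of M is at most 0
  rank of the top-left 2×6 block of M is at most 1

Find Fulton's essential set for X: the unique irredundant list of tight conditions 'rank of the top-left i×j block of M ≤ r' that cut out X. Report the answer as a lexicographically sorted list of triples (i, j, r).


Computing R[i][j] = min implied NW-rank bound (n=7, 27 conditions):

  0  0  0  0  1  1  1
  0  0  0  0  1  1  2
  0  1  1  1  2  2  3
  0  1  1  2  3  3  4
  0  1  2  3  4  4  5
  1  2  3  4  5  5  6
  1  2  3  4  5  6  7

so w = (5, 7, 2, 4, 3, 1, 6).

|D(w)|=13, |Ess(w)|=4:

[(2, 4, 0), (2, 6, 1), (4, 3, 1), (5, 1, 0)]


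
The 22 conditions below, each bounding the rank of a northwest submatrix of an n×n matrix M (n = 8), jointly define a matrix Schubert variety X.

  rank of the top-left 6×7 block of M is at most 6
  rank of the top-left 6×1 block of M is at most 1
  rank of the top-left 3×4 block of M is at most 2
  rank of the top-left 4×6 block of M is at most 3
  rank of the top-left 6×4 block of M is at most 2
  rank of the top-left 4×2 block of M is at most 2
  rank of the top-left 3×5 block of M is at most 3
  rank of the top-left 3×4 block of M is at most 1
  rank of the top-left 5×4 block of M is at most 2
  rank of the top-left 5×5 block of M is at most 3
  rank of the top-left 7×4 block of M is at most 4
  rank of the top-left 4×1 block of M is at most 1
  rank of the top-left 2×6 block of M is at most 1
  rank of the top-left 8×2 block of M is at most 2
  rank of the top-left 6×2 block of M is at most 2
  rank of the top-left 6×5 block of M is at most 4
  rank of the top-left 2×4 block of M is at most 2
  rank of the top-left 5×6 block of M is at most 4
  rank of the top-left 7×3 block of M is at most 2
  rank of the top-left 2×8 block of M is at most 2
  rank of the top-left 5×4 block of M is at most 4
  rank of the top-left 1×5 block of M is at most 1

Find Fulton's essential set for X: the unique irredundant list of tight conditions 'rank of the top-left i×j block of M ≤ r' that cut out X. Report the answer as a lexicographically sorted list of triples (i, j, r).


Propagating the 22 rank bounds to every northwest block:

  1 1 1 1 1 1 1 1
  1 1 1 1 1 1 2 2
  1 1 1 1 2 2 3 3
  1 2 2 2 3 3 4 4
  1 2 2 2 3 4 5 5
  1 2 2 2 3 4 5 6
  1 2 2 3 4 5 6 7
  1 2 3 4 5 6 7 8

hence w(1..8) = (1, 7, 5, 2, 6, 8, 4, 3).

Fulton essential set (4 of the 13 Rothe cells):

[(2, 6, 1), (3, 4, 1), (6, 4, 2), (7, 3, 2)]


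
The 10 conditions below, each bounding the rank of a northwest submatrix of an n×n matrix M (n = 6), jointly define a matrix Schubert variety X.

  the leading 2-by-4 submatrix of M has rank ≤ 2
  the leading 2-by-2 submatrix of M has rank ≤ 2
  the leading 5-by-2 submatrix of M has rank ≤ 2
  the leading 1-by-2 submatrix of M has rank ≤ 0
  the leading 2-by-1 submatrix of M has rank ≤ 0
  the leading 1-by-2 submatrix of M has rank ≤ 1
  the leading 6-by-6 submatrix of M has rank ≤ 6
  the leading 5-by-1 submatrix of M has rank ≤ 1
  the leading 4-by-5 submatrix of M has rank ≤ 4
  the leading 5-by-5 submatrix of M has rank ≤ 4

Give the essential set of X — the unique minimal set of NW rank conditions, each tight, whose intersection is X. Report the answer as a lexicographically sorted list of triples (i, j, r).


Recovering R(i,j) via the rank-extension bound from the 10 conditions:

  0 | 0 | 1 | 1 | 1 | 1
  0 | 1 | 2 | 2 | 2 | 2
  1 | 2 | 3 | 3 | 3 | 3
  1 | 2 | 3 | 4 | 4 | 4
  1 | 2 | 3 | 4 | 4 | 5
  1 | 2 | 3 | 4 | 5 | 6

hence w(1..6) = (3, 2, 1, 4, 6, 5).

Fulton essential set (3 of the 4 Rothe cells):

[(1, 2, 0), (2, 1, 0), (5, 5, 4)]


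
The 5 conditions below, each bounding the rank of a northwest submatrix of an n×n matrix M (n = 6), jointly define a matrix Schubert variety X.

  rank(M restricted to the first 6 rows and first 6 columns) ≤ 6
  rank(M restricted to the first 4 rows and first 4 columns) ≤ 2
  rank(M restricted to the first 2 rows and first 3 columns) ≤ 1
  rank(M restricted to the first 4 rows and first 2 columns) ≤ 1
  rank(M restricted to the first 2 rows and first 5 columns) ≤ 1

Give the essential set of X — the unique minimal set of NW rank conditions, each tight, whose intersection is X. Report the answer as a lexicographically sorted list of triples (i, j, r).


Recovering R(i,j) via the rank-extension bound from the 5 conditions:

  R[1]: 1 | 1 | 1 | 1 | 1 | 1
  R[2]: 1 | 1 | 1 | 1 | 1 | 2
  R[3]: 1 | 1 | 2 | 2 | 2 | 3
  R[4]: 1 | 1 | 2 | 2 | 3 | 4
  R[5]: 1 | 2 | 3 | 3 | 4 | 5
  R[6]: 1 | 2 | 3 | 4 | 5 | 6

the unique w with this rank table is (1, 6, 3, 5, 2, 4).

Rothe diagram D(w) (7 cells), 3 SE-corners (essential conditions):

[(2, 5, 1), (4, 2, 1), (4, 4, 2)]


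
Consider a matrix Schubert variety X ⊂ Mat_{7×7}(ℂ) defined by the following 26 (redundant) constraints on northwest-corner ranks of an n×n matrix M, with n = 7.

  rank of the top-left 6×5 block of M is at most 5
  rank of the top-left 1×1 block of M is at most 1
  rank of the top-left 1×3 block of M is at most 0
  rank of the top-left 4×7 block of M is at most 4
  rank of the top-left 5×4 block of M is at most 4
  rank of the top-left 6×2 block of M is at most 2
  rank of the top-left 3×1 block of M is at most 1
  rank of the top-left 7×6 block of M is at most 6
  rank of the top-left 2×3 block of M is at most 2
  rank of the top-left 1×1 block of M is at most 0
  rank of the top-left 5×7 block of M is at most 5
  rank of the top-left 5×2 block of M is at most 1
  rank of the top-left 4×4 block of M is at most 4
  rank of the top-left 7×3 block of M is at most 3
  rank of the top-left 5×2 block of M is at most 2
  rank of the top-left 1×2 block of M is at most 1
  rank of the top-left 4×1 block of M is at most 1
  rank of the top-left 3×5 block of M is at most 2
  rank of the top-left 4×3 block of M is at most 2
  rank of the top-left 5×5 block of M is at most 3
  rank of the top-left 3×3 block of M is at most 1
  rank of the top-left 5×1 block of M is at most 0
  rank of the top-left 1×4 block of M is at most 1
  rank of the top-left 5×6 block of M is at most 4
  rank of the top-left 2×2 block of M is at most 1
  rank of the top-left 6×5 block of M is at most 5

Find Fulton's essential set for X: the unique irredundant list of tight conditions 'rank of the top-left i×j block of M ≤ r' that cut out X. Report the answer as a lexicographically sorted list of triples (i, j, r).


Recovering R(i,j) via the rank-extension bound from the 26 conditions:

  R[1]: 0 | 0 | 0 | 1 | 1 | 1 | 1
  R[2]: 0 | 1 | 1 | 2 | 2 | 2 | 2
  R[3]: 0 | 1 | 1 | 2 | 2 | 3 | 3
  R[4]: 0 | 1 | 2 | 3 | 3 | 4 | 4
  R[5]: 0 | 1 | 2 | 3 | 3 | 4 | 5
  R[6]: 1 | 2 | 3 | 4 | 4 | 5 | 6
  R[7]: 1 | 2 | 3 | 4 | 5 | 6 | 7

second differences of R give the permutation w = (4, 2, 6, 3, 7, 1, 5).

Rothe diagram D(w) (10 cells), 5 SE-corners (essential conditions):

[(1, 3, 0), (3, 3, 1), (3, 5, 2), (5, 1, 0), (5, 5, 3)]


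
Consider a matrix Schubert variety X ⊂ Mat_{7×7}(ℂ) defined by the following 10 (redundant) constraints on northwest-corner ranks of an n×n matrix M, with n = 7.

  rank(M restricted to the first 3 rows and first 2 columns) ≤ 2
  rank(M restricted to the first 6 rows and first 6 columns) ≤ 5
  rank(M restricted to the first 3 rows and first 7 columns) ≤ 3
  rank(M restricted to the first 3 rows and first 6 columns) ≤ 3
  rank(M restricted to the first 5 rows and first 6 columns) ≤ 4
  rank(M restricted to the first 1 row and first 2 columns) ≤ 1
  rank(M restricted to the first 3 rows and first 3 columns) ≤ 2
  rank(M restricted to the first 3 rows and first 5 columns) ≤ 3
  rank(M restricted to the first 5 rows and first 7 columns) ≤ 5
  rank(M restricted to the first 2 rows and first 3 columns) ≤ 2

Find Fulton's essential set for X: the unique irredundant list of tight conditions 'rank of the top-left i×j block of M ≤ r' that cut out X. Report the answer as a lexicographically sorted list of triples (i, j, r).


Reconstructing r_w from the 10 given conditions:

  i=1: 1 1 1 1 1 1 1
  i=2: 1 2 2 2 2 2 2
  i=3: 1 2 2 3 3 3 3
  i=4: 1 2 3 4 4 4 4
  i=5: 1 2 3 4 4 4 5
  i=6: 1 2 3 4 5 5 6
  i=7: 1 2 3 4 5 6 7

the unique w with this rank table is (1, 2, 4, 3, 7, 5, 6).

D(w) has 3 cells with 2 SE-corners; essential set:

[(3, 3, 2), (5, 6, 4)]


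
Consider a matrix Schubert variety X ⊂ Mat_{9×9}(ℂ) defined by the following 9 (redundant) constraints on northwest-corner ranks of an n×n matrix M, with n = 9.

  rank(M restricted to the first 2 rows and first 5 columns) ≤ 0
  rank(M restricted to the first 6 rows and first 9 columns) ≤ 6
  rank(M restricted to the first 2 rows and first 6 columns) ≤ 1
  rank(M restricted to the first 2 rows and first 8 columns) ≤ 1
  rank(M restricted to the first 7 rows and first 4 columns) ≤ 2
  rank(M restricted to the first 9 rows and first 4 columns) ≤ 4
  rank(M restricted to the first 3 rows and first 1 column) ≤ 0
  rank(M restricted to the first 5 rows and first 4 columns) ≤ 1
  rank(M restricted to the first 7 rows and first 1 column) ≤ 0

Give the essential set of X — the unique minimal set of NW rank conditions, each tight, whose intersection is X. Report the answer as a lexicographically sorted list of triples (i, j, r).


Rank table r_w(9×9) implied by the 9 constraints:

  row 1: 0  0  0  0  0  1  1  1  1
  row 2: 0  0  0  0  0  1  1  1  2
  row 3: 0  1  1  1  1  2  2  2  3
  row 4: 0  1  1  1  2  3  3  3  4
  row 5: 0  1  1  1  2  3  4  4  5
  row 6: 0  1  2  2  3  4  5  5  6
  row 7: 0  1  2  2  3  4  5  6  7
  row 8: 1  2  3  3  4  5  6  7  8
  row 9: 1  2  3  4  5  6  7  8  9

second differences of R give the permutation w = (6, 9, 2, 5, 7, 3, 8, 1, 4).

Rothe diagram D(w) (22 cells), 5 SE-corners (essential conditions):

[(2, 5, 0), (2, 8, 1), (5, 4, 1), (7, 1, 0), (7, 4, 2)]


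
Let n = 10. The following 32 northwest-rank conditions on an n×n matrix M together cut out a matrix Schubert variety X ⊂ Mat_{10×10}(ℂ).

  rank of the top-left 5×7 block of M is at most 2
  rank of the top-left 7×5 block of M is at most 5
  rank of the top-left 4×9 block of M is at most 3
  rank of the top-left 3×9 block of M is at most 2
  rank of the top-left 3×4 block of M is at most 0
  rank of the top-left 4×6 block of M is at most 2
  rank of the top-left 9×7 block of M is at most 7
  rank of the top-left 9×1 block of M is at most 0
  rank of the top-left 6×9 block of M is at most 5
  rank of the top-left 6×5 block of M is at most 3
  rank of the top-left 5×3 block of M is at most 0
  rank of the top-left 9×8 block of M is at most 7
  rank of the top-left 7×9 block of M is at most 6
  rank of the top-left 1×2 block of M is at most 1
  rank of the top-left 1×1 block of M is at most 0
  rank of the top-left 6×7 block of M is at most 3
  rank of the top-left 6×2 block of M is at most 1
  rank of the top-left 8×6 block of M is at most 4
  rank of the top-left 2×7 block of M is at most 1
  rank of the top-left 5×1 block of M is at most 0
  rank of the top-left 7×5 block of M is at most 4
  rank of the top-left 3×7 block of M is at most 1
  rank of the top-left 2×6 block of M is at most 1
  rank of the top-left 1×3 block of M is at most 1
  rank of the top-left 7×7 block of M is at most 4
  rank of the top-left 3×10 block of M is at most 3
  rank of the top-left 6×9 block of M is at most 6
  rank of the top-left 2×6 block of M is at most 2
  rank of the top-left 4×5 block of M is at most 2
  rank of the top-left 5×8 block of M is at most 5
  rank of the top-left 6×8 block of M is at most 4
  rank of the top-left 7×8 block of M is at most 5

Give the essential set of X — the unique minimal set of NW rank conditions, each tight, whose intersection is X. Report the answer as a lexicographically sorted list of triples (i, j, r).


Reconstructing r_w from the 32 given conditions:

  0  0  0  0  1  1  1  1  1  1
  0  0  0  0  1  1  1  2  2  2
  0  0  0  0  1  1  1  2  2  3
  0  0  0  1  2  2  2  3  3  4
  0  0  0  1  2  2  2  3  4  5
  0  1  1  2  3  3  3  4  5  6
  0  1  2  3  4  4  4  5  6  7
  0  1  2  3  4  4  5  6  7  8
  0  1  2  3  4  5  6  7  8  9
  1  2  3  4  5  6  7  8  9  10

giving w = (5, 8, 10, 4, 9, 2, 3, 7, 6, 1) via Δ²R.

ℓ(w)=30; the 7 essential cells (i,j,r):

[(3, 4, 0), (3, 7, 1), (3, 9, 2), (5, 3, 0), (5, 7, 2), (8, 6, 4), (9, 1, 0)]


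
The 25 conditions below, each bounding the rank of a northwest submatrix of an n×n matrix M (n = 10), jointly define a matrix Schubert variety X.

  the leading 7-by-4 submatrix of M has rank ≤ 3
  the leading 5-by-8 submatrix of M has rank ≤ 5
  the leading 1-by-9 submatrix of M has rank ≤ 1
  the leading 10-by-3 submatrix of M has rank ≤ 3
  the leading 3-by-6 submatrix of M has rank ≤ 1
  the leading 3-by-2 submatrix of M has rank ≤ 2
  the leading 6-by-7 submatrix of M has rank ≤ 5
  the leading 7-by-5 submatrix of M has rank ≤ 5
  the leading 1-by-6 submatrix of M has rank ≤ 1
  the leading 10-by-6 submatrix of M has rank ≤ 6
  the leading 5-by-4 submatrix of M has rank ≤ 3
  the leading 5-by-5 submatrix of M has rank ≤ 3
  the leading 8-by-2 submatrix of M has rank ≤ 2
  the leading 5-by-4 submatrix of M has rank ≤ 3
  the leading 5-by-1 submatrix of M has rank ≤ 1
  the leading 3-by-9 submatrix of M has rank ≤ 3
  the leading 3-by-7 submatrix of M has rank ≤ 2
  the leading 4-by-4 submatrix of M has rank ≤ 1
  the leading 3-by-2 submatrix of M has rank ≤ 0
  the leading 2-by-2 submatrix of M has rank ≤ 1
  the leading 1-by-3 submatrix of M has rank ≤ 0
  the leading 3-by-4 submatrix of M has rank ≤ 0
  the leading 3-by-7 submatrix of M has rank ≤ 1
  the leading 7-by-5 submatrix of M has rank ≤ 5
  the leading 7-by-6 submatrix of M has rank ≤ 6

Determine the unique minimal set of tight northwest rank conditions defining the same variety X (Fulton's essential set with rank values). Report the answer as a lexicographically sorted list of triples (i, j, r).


Computing R[i][j] = min implied NW-rank bound (n=10, 25 conditions):

  R[1]: 0  0  0  0  1  1  1  1  1  1
  R[2]: 0  0  0  0  1  1  1  2  2  2
  R[3]: 0  0  0  0  1  1  1  2  3  3
  R[4]: 1  1  1  1  2  2  2  3  4  4
  R[5]: 1  2  2  2  3  3  3  4  5  5
  R[6]: 1  2  3  3  4  4  4  5  6  6
  R[7]: 1  2  3  3  4  5  5  6  7  7
  R[8]: 1  2  3  4  5  6  6  7  8  8
  R[9]: 1  2  3  4  5  6  7  8  9  9
  R[10]: 1  2  3  4  5  6  7  8  9  10

hence w(1..10) = (5, 8, 9, 1, 2, 3, 6, 4, 7, 10).

|D(w)|=17, |Ess(w)|=3:

[(3, 4, 0), (3, 7, 1), (7, 4, 3)]
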